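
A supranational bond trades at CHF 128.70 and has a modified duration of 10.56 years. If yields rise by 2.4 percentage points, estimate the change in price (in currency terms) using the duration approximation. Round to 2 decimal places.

-CHF 32.62

Duration approximation: ΔP/P ≈ -D_mod · Δy = -10.56 × (+0.024) = -0.253440.
ΔP ≈ 128.70 × (-0.253440) = -32.617728.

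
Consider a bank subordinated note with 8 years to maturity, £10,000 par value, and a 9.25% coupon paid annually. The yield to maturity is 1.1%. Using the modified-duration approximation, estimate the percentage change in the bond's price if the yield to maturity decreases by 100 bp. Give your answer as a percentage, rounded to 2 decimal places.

+6.38%

Periodic yield y = 0.011. Modified duration first:
  t   CF        PV=CF/(1+0.011)^t    t·PV
  1       925.00       914.9357       914.9357
  2       925.00       904.9809     1,809.9618
  3       925.00       895.1344     2,685.4033
  4       925.00       885.3951     3,541.5804
  5       925.00       875.7617     4,378.8086
  6       925.00       866.2331     5,197.3989
  7       925.00       856.8083     5,997.6578
  8    10,925.00    10,009.4958    80,075.9663
  Σ                 16,208.7451   104,601.7128
P = 16,208.7451; D_Mac = 6.45341 yrs; D_mod = 6.45341/(1+0.011) = 6.38320 yrs.
ΔP/P ≈ -D_mod · Δy = -6.38320 × (-0.01) = +0.063832 = +6.3832%.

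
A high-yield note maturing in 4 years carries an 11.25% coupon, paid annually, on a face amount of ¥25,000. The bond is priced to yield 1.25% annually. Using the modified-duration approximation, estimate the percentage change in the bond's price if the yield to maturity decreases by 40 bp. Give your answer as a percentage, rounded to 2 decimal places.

+1.39%

Periodic yield y = 0.0125. Modified duration first:
  t   CF        PV=CF/(1+0.0125)^t    t·PV
  1     2,812.50     2,777.7778     2,777.7778
  2     2,812.50     2,743.4842     5,486.9684
  3     2,812.50     2,709.6140     8,128.8421
  4    27,812.50    26,464.2689   105,857.0756
  Σ                 34,695.1450   122,250.6640
P = 34,695.1450; D_Mac = 3.52357 yrs; D_mod = 3.52357/(1+0.0125) = 3.48007 yrs.
ΔP/P ≈ -D_mod · Δy = -3.48007 × (-0.004) = +0.013920 = +1.3920%.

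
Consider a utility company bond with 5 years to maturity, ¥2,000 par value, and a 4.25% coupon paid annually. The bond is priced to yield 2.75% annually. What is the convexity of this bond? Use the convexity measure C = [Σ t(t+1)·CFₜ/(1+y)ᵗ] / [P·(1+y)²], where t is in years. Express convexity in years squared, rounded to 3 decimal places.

With y = 0.0275:
  t   CF        PV=CF/(1+0.0275)^t    t·PV        t(t+1)·PV
  1        85.00        82.7251        82.7251         165.4501
  2        85.00        80.5110       161.0220         483.0660
  3        85.00        78.3562       235.0686         940.2745
  4        85.00        76.2591       305.0363       1,525.1817
  5     2,085.00     1,820.5261     9,102.6304      54,615.7826
  Σ                  2,138.3775     9,886.4825      57,729.7551
P = 2,138.3775.
Convexity = Σ t(t+1)·PV / [P·(1+y)²] = 57,729.7551 / (2,138.3775 × 1.055756) = 25.57123.

25.571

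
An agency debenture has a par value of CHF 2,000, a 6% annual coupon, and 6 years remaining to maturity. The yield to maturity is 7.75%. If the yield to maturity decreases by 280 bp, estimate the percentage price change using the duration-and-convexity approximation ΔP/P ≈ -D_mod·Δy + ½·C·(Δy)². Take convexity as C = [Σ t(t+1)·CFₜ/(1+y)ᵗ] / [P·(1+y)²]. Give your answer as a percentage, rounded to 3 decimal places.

With y = 0.0775:
  t   CF        PV=CF/(1+0.0775)^t    t·PV        t(t+1)·PV
  1       120.00       111.3689       111.3689         222.7378
  2       120.00       103.3586       206.7172         620.1517
  3       120.00        95.9245       287.7734       1,151.0936
  4       120.00        89.0250       356.1001       1,780.5006
  5       120.00        82.6218       413.1092       2,478.6551
  6     2,120.00     1,354.6659     8,127.9952      56,895.9664
  Σ                  1,836.9647     9,503.0641      63,149.1053
P = 1,836.9647; D_Mac = 5.17324 yrs; D_mod = 4.80115 yrs; C = 29.60955.
Duration effect: -4.80115 × (-0.028) = +0.134432
Convexity effect: 0.5 × 29.60955 × (-0.028)² = +0.0116069
ΔP/P ≈ +0.134432 + 0.0116069 = +0.146039 = +14.6039%.

+14.604%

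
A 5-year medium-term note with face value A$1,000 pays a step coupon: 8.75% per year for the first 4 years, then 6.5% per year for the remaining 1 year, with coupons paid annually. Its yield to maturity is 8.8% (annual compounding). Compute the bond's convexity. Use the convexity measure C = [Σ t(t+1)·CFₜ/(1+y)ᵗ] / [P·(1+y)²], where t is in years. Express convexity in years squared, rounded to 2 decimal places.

20.30

With y = 0.088:
  t   CF        PV=CF/(1+0.088)^t    t·PV        t(t+1)·PV
  1        87.50        80.4228        80.4228         160.8456
  2        87.50        73.9180       147.8360         443.5081
  3        87.50        67.9393       203.8180         815.2722
  4        87.50        62.4443       249.7770       1,248.8851
  5     1,065.00       698.5623     3,492.8114      20,956.8684
  Σ                    983.2867     4,174.6653      23,625.3792
P = 983.2867.
Convexity = Σ t(t+1)·PV / [P·(1+y)²] = 23,625.3792 / (983.2867 × 1.183744) = 20.29742.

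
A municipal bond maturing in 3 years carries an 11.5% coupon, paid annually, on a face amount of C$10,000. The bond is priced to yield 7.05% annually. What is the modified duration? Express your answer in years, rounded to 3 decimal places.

2.539 years

Periodic yield y = 0.0705. First find Macaulay duration:
  t   CF        PV=CF/(1+0.0705)^t    t·PV
  1     1,150.00     1,074.2644     1,074.2644
  2     1,150.00     1,003.5165     2,007.0329
  3    11,150.00     9,088.9738    27,266.9215
  Σ                 11,166.7546    30,348.2187
P = 11,166.7546; Macaulay duration = 30,348.2187 / 11,166.7546 = 2.71773 years.
Modified duration = D_Mac / (1 + y) = 2.71773 / 1.0705 = 2.53875 years.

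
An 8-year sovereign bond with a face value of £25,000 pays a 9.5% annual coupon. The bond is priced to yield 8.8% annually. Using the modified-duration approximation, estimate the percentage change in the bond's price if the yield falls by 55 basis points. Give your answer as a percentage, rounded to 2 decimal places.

Periodic yield y = 0.088. Modified duration first:
  t   CF        PV=CF/(1+0.088)^t    t·PV
  1     2,375.00     2,182.9044     2,182.9044
  2     2,375.00     2,006.3460     4,012.6919
  3     2,375.00     1,844.0680     5,532.2040
  4     2,375.00     1,694.9154     6,779.6617
  5     2,375.00     1,557.8267     7,789.1334
  6     2,375.00     1,431.8260     8,590.9559
  7     2,375.00     1,316.0165     9,212.1158
  8    27,375.00    13,941.9322   111,535.4572
  Σ                 25,975.8351   155,635.1243
P = 25,975.8351; D_Mac = 5.99153 yrs; D_mod = 5.99153/(1+0.088) = 5.50693 yrs.
ΔP/P ≈ -D_mod · Δy = -5.50693 × (-0.0055) = +0.030288 = +3.0288%.

+3.03%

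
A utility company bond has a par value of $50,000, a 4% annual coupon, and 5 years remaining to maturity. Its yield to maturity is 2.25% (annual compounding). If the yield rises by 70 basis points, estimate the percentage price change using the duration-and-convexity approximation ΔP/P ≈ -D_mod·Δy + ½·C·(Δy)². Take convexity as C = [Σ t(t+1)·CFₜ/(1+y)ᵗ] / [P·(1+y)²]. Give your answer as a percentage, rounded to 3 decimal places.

With y = 0.0225:
  t   CF        PV=CF/(1+0.0225)^t    t·PV        t(t+1)·PV
  1     2,000.00     1,955.9902     1,955.9902       3,911.9804
  2     2,000.00     1,912.9489     3,825.8977      11,477.6932
  3     2,000.00     1,870.8546     5,612.5639      22,450.2557
  4     2,000.00     1,829.6867     7,318.7468      36,593.7338
  5    52,000.00    46,525.0405   232,625.2027   1,395,751.2162
  Σ                 54,094.5210   251,338.4014   1,470,184.8794
P = 54,094.5210; D_Mac = 4.64628 yrs; D_mod = 4.54404 yrs; C = 25.99513.
Duration effect: -4.54404 × (+0.007) = -0.031808
Convexity effect: 0.5 × 25.99513 × (0.007)² = +0.0006369
ΔP/P ≈ -0.031808 + 0.0006369 = -0.031171 = -3.1171%.

-3.117%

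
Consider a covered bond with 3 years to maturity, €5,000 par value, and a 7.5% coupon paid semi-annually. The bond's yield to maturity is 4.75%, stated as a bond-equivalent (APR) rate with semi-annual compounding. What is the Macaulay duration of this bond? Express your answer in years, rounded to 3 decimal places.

2.752 years

Periodic yield y = 0.02375. Discount each cash flow and weight by its period:
  t   CF        PV=CF/(1+0.02375)^t    t·PV
  1       187.50       183.1502       183.1502
  2       187.50       178.9013       357.8026
  3       187.50       174.7509       524.2528
  4       187.50       170.6969       682.7876
  5       187.50       166.7369       833.6845
  6     5,187.50     4,506.0356    27,036.2138
  Σ                  5,380.2718    29,617.8913
Price P = Σ PV = 5,380.2718.
Macaulay duration = Σ(t·PV) / P = 29,617.8913 / 5,380.2718 = 5.50491 half-year periods.
In years: 5.50491 / 2 = 2.75245 years.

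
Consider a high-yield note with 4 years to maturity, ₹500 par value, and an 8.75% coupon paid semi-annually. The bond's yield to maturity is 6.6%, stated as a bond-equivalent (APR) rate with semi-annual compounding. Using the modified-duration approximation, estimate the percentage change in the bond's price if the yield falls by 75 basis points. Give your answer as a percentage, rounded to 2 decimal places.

Periodic yield y = 0.033. Modified duration first:
  t   CF        PV=CF/(1+0.033)^t    t·PV
  1       21.875        21.1762        21.1762
  2       21.875        20.4997        40.9994
  3       21.875        19.8448        59.5345
  4       21.875        19.2109        76.8434
  5       21.875        18.5972        92.9858
  6       21.875        18.0031       108.0183
  7       21.875        17.4279       121.9955
  8      521.875       402.4982     3,219.9854
  Σ                    537.2579     3,741.5385
P = 537.2579; D_Mac = 6.96414 half-year periods = 3.48207 yrs; D_mod = 3.48207/(1+0.033) = 3.37083 yrs.
ΔP/P ≈ -D_mod · Δy = -3.37083 × (-0.0075) = +0.025281 = +2.5281%.

+2.53%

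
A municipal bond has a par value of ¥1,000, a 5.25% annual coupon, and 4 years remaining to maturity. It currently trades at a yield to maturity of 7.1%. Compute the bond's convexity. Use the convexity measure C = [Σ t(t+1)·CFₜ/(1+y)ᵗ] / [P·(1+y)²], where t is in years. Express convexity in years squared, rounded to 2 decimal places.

15.70

With y = 0.071:
  t   CF        PV=CF/(1+0.071)^t    t·PV        t(t+1)·PV
  1        52.50        49.0196        49.0196          98.0392
  2        52.50        45.7699        91.5399         274.6197
  3        52.50        42.7357       128.2071         512.8285
  4     1,052.50       799.9525     3,199.8102      15,999.0508
  Σ                    937.4778     3,468.5768      16,884.5381
P = 937.4778.
Convexity = Σ t(t+1)·PV / [P·(1+y)²] = 16,884.5381 / (937.4778 × 1.147041) = 15.70179.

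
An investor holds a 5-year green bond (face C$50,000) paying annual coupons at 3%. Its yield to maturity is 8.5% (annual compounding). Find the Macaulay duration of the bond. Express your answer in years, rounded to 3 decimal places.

4.674 years

Periodic yield y = 0.085. Discount each cash flow and weight by its year:
  t   CF        PV=CF/(1+0.085)^t    t·PV
  1     1,500.00     1,382.4885     1,382.4885
  2     1,500.00     1,274.1829     2,548.3659
  3     1,500.00     1,174.3621     3,523.0864
  4     1,500.00     1,082.3614     4,329.4457
  5    51,500.00    34,249.8393   171,249.1965
  Σ                 39,163.2343   183,032.5830
Price P = Σ PV = 39,163.2343.
Macaulay duration = Σ(t·PV) / P = 183,032.5830 / 39,163.2343 = 4.67358 years.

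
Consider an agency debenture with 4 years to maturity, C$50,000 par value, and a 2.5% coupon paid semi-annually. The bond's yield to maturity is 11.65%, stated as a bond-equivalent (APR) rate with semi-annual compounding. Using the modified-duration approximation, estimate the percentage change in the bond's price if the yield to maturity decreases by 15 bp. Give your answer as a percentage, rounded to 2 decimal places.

Periodic yield y = 0.05825. Modified duration first:
  t   CF        PV=CF/(1+0.05825)^t    t·PV
  1       625.00       590.5977       590.5977
  2       625.00       558.0890     1,116.1780
  3       625.00       527.3697     1,582.1091
  4       625.00       498.3413     1,993.3653
  5       625.00       470.9108     2,354.5539
  6       625.00       444.9901     2,669.9406
  7       625.00       420.4962     2,943.4734
  8    50,625.00    32,185.3932   257,483.1455
  Σ                 35,696.1880   270,733.3636
P = 35,696.1880; D_Mac = 7.58438 half-year periods = 3.79219 yrs; D_mod = 3.79219/(1+0.05825) = 3.58345 yrs.
ΔP/P ≈ -D_mod · Δy = -3.58345 × (-0.0015) = +0.005375 = +0.5375%.

+0.54%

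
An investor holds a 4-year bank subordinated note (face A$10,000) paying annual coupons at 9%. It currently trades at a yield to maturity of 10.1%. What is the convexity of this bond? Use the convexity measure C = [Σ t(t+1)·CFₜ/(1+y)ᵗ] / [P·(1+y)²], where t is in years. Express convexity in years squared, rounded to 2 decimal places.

With y = 0.101:
  t   CF        PV=CF/(1+0.101)^t    t·PV        t(t+1)·PV
  1       900.00       817.4387       817.4387       1,634.8774
  2       900.00       742.4511     1,484.9023       4,454.7068
  3       900.00       674.3425     2,023.0276       8,092.1104
  4    10,900.00     7,417.8359    29,671.3436     148,356.7182
  Σ                  9,652.0683    33,996.7122     162,538.4127
P = 9,652.0683.
Convexity = Σ t(t+1)·PV / [P·(1+y)²] = 162,538.4127 / (9,652.0683 × 1.212201) = 13.89188.

13.89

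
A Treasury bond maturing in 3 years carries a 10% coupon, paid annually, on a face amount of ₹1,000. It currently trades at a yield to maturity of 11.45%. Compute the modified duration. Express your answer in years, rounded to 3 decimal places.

2.450 years

Periodic yield y = 0.1145. First find Macaulay duration:
  t   CF        PV=CF/(1+0.1145)^t    t·PV
  1       100.00        89.7263        89.7263
  2       100.00        80.5082       161.0163
  3     1,100.00       794.6071     2,383.8214
  Σ                    964.8416     2,634.5641
P = 964.8416; Macaulay duration = 2,634.5641 / 964.8416 = 2.73057 years.
Modified duration = D_Mac / (1 + y) = 2.73057 / 1.1145 = 2.45004 years.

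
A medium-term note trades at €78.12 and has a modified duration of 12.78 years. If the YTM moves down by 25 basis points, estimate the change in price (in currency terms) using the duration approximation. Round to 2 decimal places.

Duration approximation: ΔP/P ≈ -D_mod · Δy = -12.78 × (-0.0025) = +0.031950.
ΔP ≈ 78.12 × (+0.031950) = +2.495934.

+€2.50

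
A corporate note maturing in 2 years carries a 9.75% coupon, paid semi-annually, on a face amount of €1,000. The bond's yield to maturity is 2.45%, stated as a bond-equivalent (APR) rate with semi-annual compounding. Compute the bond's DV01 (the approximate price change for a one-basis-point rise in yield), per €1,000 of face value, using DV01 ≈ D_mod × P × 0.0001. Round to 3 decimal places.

€0.211

Periodic yield y = 0.01225.
  t   CF        PV=CF/(1+0.01225)^t    t·PV
  1        48.75        48.1600        48.1600
  2        48.75        47.5772        95.1544
  3        48.75        47.0015       141.0044
  4     1,048.75       998.8973     3,995.5891
  Σ                  1,141.6360     4,279.9080
P = 1,141.6360; D_Mac = 3.74893 half-year periods = 1.87446 yrs; D_mod = 1.85178 yrs.
DV01 ≈ 1.85178 × 1,141.6360 × 0.0001 = 0.211406.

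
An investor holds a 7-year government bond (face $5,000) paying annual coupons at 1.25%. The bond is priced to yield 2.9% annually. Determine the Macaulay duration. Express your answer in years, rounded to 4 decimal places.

6.7285 years

Periodic yield y = 0.029. Discount each cash flow and weight by its year:
  t   CF        PV=CF/(1+0.029)^t    t·PV
  1        62.50        60.7386        60.7386
  2        62.50        59.0268       118.0536
  3        62.50        57.3633       172.0898
  4        62.50        55.7466       222.9865
  5        62.50        54.1755       270.8776
  6        62.50        52.6487       315.8923
  7     5,062.50     4,144.3594    29,010.5160
  Σ                  4,484.0589    30,171.1543
Price P = Σ PV = 4,484.0589.
Macaulay duration = Σ(t·PV) / P = 30,171.1543 / 4,484.0589 = 6.72854 years.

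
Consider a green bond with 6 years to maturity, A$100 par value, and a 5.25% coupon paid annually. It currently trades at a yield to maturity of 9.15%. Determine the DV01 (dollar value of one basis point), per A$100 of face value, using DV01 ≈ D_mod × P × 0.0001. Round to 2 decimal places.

A$0.04

Periodic yield y = 0.0915.
  t   CF        PV=CF/(1+0.0915)^t    t·PV
  1         5.25         4.8099         4.8099
  2         5.25         4.4067         8.8134
  3         5.25         4.0373        12.1118
  4         5.25         3.6988        14.7953
  5         5.25         3.3888        16.9438
  6       105.25        62.2414       373.4487
  Σ                     82.5829       430.9229
P = 82.5829; D_Mac = 5.21807 yrs; D_mod = 4.78064 yrs.
DV01 ≈ 4.78064 × 82.5829 × 0.0001 = 0.039480.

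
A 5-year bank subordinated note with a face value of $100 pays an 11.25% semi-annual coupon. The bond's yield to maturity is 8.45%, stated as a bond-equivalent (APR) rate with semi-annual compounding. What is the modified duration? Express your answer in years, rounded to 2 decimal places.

3.86 years

Periodic yield y = 0.04225. First find Macaulay duration:
  t   CF        PV=CF/(1+0.04225)^t    t·PV
  1        5.625         5.3970         5.3970
  2        5.625         5.1782        10.3564
  3        5.625         4.9683        14.9049
  4        5.625         4.7669        19.0676
  5        5.625         4.5737        22.8683
  6        5.625         4.3882        26.3295
  7        5.625         4.2104        29.4725
  8        5.625         4.0397        32.3175
  9        5.625         3.8759        34.8833
  10     105.625        69.8309       698.3091
  Σ                    111.2291       893.9059
P = 111.2291; Macaulay duration = 893.9059 / 111.2291 = 8.03662 half-year periods = 4.01831 years.
Modified duration = D_Mac / (1 + y) = 4.01831 / 1.04225 = 3.85542 years.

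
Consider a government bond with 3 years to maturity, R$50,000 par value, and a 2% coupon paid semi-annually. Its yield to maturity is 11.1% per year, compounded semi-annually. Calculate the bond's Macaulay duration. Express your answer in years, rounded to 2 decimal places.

Periodic yield y = 0.0555. Discount each cash flow and weight by its period:
  t   CF        PV=CF/(1+0.0555)^t    t·PV
  1       500.00       473.7091       473.7091
  2       500.00       448.8007       897.6014
  3       500.00       425.2020     1,275.6060
  4       500.00       402.8441     1,611.3766
  5       500.00       381.6619     1,908.3095
  6    50,500.00    36,520.9404   219,125.6426
  Σ                 38,653.1583   225,292.2452
Price P = Σ PV = 38,653.1583.
Macaulay duration = Σ(t·PV) / P = 225,292.2452 / 38,653.1583 = 5.82856 half-year periods.
In years: 5.82856 / 2 = 2.91428 years.

2.91 years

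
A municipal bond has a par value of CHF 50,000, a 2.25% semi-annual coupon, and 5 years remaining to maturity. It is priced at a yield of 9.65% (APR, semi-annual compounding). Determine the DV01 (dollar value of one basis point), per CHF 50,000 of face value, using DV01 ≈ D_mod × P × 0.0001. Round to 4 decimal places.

Periodic yield y = 0.04825.
  t   CF        PV=CF/(1+0.04825)^t    t·PV
  1       562.50       536.6086       536.6086
  2       562.50       511.9090     1,023.8180
  3       562.50       488.3463     1,465.0389
  4       562.50       465.8682     1,863.4727
  5       562.50       444.4247     2,222.1234
  6       562.50       423.9682     2,543.8093
  7       562.50       404.4533     2,831.1734
  8       562.50       385.8367     3,086.6938
  9       562.50       368.0770     3,312.6930
  10   50,562.50    31,563.1129   315,631.1286
  Σ                 35,592.6050   334,516.5598
P = 35,592.6050; D_Mac = 9.39848 half-year periods = 4.69924 yrs; D_mod = 4.48294 yrs.
DV01 ≈ 4.48294 × 35,592.6050 × 0.0001 = 15.955953.

CHF 15.9560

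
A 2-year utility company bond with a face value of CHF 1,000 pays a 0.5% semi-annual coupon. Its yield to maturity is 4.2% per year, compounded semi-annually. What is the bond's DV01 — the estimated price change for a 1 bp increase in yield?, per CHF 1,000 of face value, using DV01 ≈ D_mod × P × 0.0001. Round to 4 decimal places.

Periodic yield y = 0.021.
  t   CF        PV=CF/(1+0.021)^t    t·PV
  1         2.50         2.4486         2.4486
  2         2.50         2.3982         4.7964
  3         2.50         2.3489         7.0467
  4     1,002.50       922.5319     3,690.1278
  Σ                    929.7276     3,704.4195
P = 929.7276; D_Mac = 3.98441 half-year periods = 1.99221 yrs; D_mod = 1.95123 yrs.
DV01 ≈ 1.95123 × 929.7276 × 0.0001 = 0.181411.

CHF 0.1814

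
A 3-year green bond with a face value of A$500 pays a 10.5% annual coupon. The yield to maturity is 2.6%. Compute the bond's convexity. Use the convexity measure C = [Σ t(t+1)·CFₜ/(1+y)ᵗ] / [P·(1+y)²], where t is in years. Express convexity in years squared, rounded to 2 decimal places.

With y = 0.026:
  t   CF        PV=CF/(1+0.026)^t    t·PV        t(t+1)·PV
  1        52.50        51.1696        51.1696         102.3392
  2        52.50        49.8729        99.7458         299.2374
  3       552.50       511.5525     1,534.6575       6,138.6298
  Σ                    612.5950     1,685.5728       6,540.2064
P = 612.5950.
Convexity = Σ t(t+1)·PV / [P·(1+y)²] = 6,540.2064 / (612.5950 × 1.052676) = 10.14199.

10.14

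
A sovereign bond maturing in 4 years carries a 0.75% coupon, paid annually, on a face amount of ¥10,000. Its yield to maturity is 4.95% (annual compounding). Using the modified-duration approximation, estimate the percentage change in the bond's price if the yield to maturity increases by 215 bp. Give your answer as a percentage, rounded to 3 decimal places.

Periodic yield y = 0.0495. Modified duration first:
  t   CF        PV=CF/(1+0.0495)^t    t·PV
  1        75.00        71.4626        71.4626
  2        75.00        68.0920       136.1841
  3        75.00        64.8805       194.6414
  4    10,075.00     8,304.5343    33,218.1372
  Σ                  8,508.9694    33,620.4253
P = 8,508.9694; D_Mac = 3.95117 yrs; D_mod = 3.95117/(1+0.0495) = 3.76482 yrs.
ΔP/P ≈ -D_mod · Δy = -3.76482 × (+0.0215) = -0.080944 = -8.0944%.

-8.094%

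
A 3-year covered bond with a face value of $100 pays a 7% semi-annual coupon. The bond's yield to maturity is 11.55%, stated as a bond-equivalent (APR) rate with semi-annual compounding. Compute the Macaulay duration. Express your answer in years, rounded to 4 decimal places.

Periodic yield y = 0.05775. Discount each cash flow and weight by its period:
  t   CF        PV=CF/(1+0.05775)^t    t·PV
  1         3.50         3.3089         3.3089
  2         3.50         3.1283         6.2565
  3         3.50         2.9575         8.8724
  4         3.50         2.7960        11.1840
  5         3.50         2.6433        13.2167
  6       103.50        73.8996       443.3977
  Σ                     88.7336       486.2361
Price P = Σ PV = 88.7336.
Macaulay duration = Σ(t·PV) / P = 486.2361 / 88.7336 = 5.47973 half-year periods.
In years: 5.47973 / 2 = 2.73987 years.

2.7399 years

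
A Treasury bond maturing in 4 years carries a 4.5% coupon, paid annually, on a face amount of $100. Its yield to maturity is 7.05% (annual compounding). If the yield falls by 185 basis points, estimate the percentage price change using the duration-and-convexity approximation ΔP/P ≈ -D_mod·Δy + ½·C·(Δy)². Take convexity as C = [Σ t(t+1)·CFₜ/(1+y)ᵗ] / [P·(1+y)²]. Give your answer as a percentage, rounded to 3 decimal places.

With y = 0.0705:
  t   CF        PV=CF/(1+0.0705)^t    t·PV        t(t+1)·PV
  1         4.50         4.2036         4.2036           8.4073
  2         4.50         3.9268         7.8536          23.5608
  3         4.50         3.6682        11.0046          44.0183
  4       104.50        79.5737       318.2948       1,591.4742
  Σ                     91.3724       341.3567       1,667.4606
P = 91.3724; D_Mac = 3.73589 yrs; D_mod = 3.48985 yrs; C = 15.92456.
Duration effect: -3.48985 × (-0.0185) = +0.064562
Convexity effect: 0.5 × 15.92456 × (-0.0185)² = +0.0027251
ΔP/P ≈ +0.064562 + 0.0027251 = +0.067287 = +6.7287%.

+6.729%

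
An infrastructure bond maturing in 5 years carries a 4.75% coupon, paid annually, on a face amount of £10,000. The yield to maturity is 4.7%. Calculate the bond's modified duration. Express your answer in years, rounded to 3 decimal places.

Periodic yield y = 0.047. First find Macaulay duration:
  t   CF        PV=CF/(1+0.047)^t    t·PV
  1       475.00       453.6772       453.6772
  2       475.00       433.3115       866.6231
  3       475.00       413.8601     1,241.5803
  4       475.00       395.2819     1,581.1274
  5    10,475.00     8,325.6974    41,628.4871
  Σ                 10,021.8281    45,771.4951
P = 10,021.8281; Macaulay duration = 45,771.4951 / 10,021.8281 = 4.56718 years.
Modified duration = D_Mac / (1 + y) = 4.56718 / 1.047 = 4.36216 years.

4.362 years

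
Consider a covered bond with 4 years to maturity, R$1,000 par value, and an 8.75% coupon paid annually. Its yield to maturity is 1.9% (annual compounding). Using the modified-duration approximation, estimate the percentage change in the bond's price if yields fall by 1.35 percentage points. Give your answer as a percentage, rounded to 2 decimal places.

+4.76%

Periodic yield y = 0.019. Modified duration first:
  t   CF        PV=CF/(1+0.019)^t    t·PV
  1        87.50        85.8685        85.8685
  2        87.50        84.2674       168.5348
  3        87.50        82.6962       248.0886
  4     1,087.50     1,008.6315     4,034.5260
  Σ                  1,261.4636     4,537.0179
P = 1,261.4636; D_Mac = 3.59663 yrs; D_mod = 3.59663/(1+0.019) = 3.52957 yrs.
ΔP/P ≈ -D_mod · Δy = -3.52957 × (-0.0135) = +0.047649 = +4.7649%.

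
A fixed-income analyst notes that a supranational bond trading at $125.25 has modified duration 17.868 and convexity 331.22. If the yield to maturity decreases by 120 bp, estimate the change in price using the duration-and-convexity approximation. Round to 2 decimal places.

Duration effect: -D_mod·Δy = -17.868 × (-0.012) = +0.214416
Convexity effect: ½·C·(Δy)² = 0.5 × 331.22 × (-0.012)² = +0.02384784
ΔP/P ≈ +0.214416 + 0.02384784 = +0.23826384
ΔP ≈ 125.25 × (+0.23826384) = +29.84254596.

+$29.84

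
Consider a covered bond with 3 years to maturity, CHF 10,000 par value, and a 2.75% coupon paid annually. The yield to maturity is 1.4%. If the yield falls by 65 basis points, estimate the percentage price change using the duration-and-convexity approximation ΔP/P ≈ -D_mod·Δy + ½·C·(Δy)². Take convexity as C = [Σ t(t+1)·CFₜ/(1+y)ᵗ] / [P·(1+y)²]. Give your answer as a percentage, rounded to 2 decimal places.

+1.90%

With y = 0.014:
  t   CF        PV=CF/(1+0.014)^t    t·PV        t(t+1)·PV
  1       275.00       271.2032       271.2032         542.4063
  2       275.00       267.4587       534.9175       1,604.7524
  3    10,275.00     9,855.2573    29,565.7718     118,263.0871
  Σ                 10,393.9192    30,371.8924     120,410.2458
P = 10,393.9192; D_Mac = 2.92208 yrs; D_mod = 2.88174 yrs; C = 11.26700.
Duration effect: -2.88174 × (-0.0065) = +0.018731
Convexity effect: 0.5 × 11.26700 × (-0.0065)² = +0.0002380
ΔP/P ≈ +0.018731 + 0.0002380 = +0.018969 = +1.8969%.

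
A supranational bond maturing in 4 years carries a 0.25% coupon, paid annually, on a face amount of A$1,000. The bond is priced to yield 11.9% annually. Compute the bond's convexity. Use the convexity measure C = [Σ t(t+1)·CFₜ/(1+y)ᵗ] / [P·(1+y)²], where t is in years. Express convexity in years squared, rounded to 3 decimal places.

15.870

With y = 0.119:
  t   CF        PV=CF/(1+0.119)^t    t·PV        t(t+1)·PV
  1         2.50         2.2341         2.2341           4.4683
  2         2.50         1.9965         3.9931          11.9793
  3         2.50         1.7842         5.3527          21.4107
  4     1,002.50       639.3873     2,557.5494      12,787.7469
  Σ                    645.4023     2,569.1293      12,825.6051
P = 645.4023.
Convexity = Σ t(t+1)·PV / [P·(1+y)²] = 12,825.6051 / (645.4023 × 1.252161) = 15.87038.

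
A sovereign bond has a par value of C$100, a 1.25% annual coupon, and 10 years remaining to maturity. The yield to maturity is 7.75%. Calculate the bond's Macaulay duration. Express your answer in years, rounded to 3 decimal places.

9.224 years

Periodic yield y = 0.0775. Discount each cash flow and weight by its year:
  t   CF        PV=CF/(1+0.0775)^t    t·PV
  1         1.25         1.1601         1.1601
  2         1.25         1.0767         2.1533
  3         1.25         0.9992         2.9976
  4         1.25         0.9273         3.7094
  5         1.25         0.8606         4.3032
  6         1.25         0.7987         4.7924
  7         1.25         0.7413         5.1890
  8         1.25         0.6880         5.5038
  9         1.25         0.6385         5.7464
  10      101.25        47.9979       479.9790
  Σ                     55.8883       515.5343
Price P = Σ PV = 55.8883.
Macaulay duration = Σ(t·PV) / P = 515.5343 / 55.8883 = 9.22436 years.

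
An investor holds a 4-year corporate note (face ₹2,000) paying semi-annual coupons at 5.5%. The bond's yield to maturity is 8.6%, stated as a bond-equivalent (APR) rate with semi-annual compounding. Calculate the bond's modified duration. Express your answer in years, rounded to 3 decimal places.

3.471 years

Periodic yield y = 0.043. First find Macaulay duration:
  t   CF        PV=CF/(1+0.043)^t    t·PV
  1        55.00        52.7325        52.7325
  2        55.00        50.5585       101.1170
  3        55.00        48.4741       145.4223
  4        55.00        46.4756       185.9026
  5        55.00        44.5596       222.7979
  6        55.00        42.7225       256.3351
  7        55.00        40.9612       286.7283
  8     2,055.00     1,467.3623    11,738.8985
  Σ                  1,793.8463    12,989.9342
P = 1,793.8463; Macaulay duration = 12,989.9342 / 1,793.8463 = 7.24139 half-year periods = 3.62069 years.
Modified duration = D_Mac / (1 + y) = 3.62069 / 1.043 = 3.47142 years.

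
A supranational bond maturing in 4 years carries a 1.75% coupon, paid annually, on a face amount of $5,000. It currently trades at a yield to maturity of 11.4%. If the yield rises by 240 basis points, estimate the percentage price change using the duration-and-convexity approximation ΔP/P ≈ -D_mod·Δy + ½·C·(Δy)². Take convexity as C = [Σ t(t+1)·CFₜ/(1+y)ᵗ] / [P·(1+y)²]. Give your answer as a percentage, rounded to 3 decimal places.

With y = 0.114:
  t   CF        PV=CF/(1+0.114)^t    t·PV        t(t+1)·PV
  1        87.50        78.5458        78.5458         157.0916
  2        87.50        70.5079       141.0158         423.0473
  3        87.50        63.2925       189.8776         759.5104
  4     5,087.50     3,303.4190    13,213.6759      66,068.3795
  Σ                  3,515.7652    13,623.1150      67,408.0287
P = 3,515.7652; D_Mac = 3.87486 yrs; D_mod = 3.47833 yrs; C = 15.44975.
Duration effect: -3.47833 × (+0.024) = -0.083480
Convexity effect: 0.5 × 15.44975 × (0.024)² = +0.0044495
ΔP/P ≈ -0.083480 + 0.0044495 = -0.079031 = -7.9031%.

-7.903%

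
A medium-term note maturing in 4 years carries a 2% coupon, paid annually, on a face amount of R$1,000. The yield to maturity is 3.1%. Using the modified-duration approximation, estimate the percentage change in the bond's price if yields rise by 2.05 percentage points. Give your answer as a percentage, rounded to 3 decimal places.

Periodic yield y = 0.031. Modified duration first:
  t   CF        PV=CF/(1+0.031)^t    t·PV
  1        20.00        19.3986        19.3986
  2        20.00        18.8154        37.6307
  3        20.00        18.2496        54.7489
  4     1,020.00       902.7459     3,610.9835
  Σ                    959.2095     3,722.7617
P = 959.2095; D_Mac = 3.88107 yrs; D_mod = 3.88107/(1+0.031) = 3.76438 yrs.
ΔP/P ≈ -D_mod · Δy = -3.76438 × (+0.0205) = -0.077170 = -7.7170%.

-7.717%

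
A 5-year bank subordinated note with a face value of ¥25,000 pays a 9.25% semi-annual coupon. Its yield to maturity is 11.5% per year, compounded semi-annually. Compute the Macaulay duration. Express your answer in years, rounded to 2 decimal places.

4.07 years

Periodic yield y = 0.0575. Discount each cash flow and weight by its period:
  t   CF        PV=CF/(1+0.0575)^t    t·PV
  1     1,156.25     1,093.3806     1,093.3806
  2     1,156.25     1,033.9297     2,067.8593
  3     1,156.25       977.7113     2,933.1338
  4     1,156.25       924.5497     3,698.1986
  5     1,156.25       874.2786     4,371.3932
  6     1,156.25       826.7410     4,960.4462
  7     1,156.25       781.7882     5,472.5174
  8     1,156.25       739.2796     5,914.2370
  9     1,156.25       699.0824     6,291.7415
  10   26,156.25    14,954.4939   149,544.9387
  Σ                 22,905.2349   186,347.8464
Price P = Σ PV = 22,905.2349.
Macaulay duration = Σ(t·PV) / P = 186,347.8464 / 22,905.2349 = 8.13560 half-year periods.
In years: 8.13560 / 2 = 4.06780 years.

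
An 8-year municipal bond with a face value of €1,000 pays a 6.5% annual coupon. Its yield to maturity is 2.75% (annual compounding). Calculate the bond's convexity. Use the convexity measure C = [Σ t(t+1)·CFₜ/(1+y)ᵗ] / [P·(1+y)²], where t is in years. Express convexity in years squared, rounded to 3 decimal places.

With y = 0.0275:
  t   CF        PV=CF/(1+0.0275)^t    t·PV        t(t+1)·PV
  1        65.00        63.2603        63.2603         126.5207
  2        65.00        61.5672       123.1345         369.4034
  3        65.00        59.9195       179.7584         719.0335
  4        65.00        58.3158       233.2631       1,166.3155
  5        65.00        56.7550       283.7750       1,702.6503
  6        65.00        55.2360       331.4161       2,319.9128
  7        65.00        53.7577       376.3038       3,010.4303
  8     1,065.00       857.2253     6,857.8021      61,720.2192
  Σ                  1,266.0368     8,448.7134      71,134.4856
P = 1,266.0368.
Convexity = Σ t(t+1)·PV / [P·(1+y)²] = 71,134.4856 / (1,266.0368 × 1.055756) = 53.21943.

53.219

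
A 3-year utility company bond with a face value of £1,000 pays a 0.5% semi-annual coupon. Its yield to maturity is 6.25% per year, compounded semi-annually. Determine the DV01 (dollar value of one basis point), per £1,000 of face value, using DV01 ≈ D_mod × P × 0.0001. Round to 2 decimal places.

£0.24

Periodic yield y = 0.03125.
  t   CF        PV=CF/(1+0.03125)^t    t·PV
  1         2.50         2.4242         2.4242
  2         2.50         2.3508         4.7016
  3         2.50         2.2795         6.8386
  4         2.50         2.2105         8.8419
  5         2.50         2.1435        10.7174
  6     1,002.50       833.4904     5,000.9425
  Σ                    844.8989     5,034.4662
P = 844.8989; D_Mac = 5.95866 half-year periods = 2.97933 yrs; D_mod = 2.88905 yrs.
DV01 ≈ 2.88905 × 844.8989 × 0.0001 = 0.244095.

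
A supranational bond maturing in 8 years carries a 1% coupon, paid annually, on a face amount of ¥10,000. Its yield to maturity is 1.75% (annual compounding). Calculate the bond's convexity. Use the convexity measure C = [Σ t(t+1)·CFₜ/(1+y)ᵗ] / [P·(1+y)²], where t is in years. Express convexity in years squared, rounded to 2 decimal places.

66.30

With y = 0.0175:
  t   CF        PV=CF/(1+0.0175)^t    t·PV        t(t+1)·PV
  1       100.00        98.2801        98.2801         196.5602
  2       100.00        96.5898       193.1796         579.5387
  3       100.00        94.9285       284.7856       1,139.1423
  4       100.00        93.2959       373.1834       1,865.9170
  5       100.00        91.6913       458.4563       2,750.7376
  6       100.00        90.1143       540.6855       3,784.7987
  7       100.00        88.5644       619.9506       4,959.6051
  8    10,100.00     8,791.1569    70,329.2551     632,963.2960
  Σ                  9,444.6210    72,897.7762     648,239.5956
P = 9,444.6210.
Convexity = Σ t(t+1)·PV / [P·(1+y)²] = 648,239.5956 / (9,444.6210 × 1.035306) = 66.29521.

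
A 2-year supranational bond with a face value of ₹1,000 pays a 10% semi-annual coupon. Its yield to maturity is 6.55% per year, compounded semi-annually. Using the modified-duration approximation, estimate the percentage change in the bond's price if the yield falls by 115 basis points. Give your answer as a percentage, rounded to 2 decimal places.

+2.08%

Periodic yield y = 0.03275. Modified duration first:
  t   CF        PV=CF/(1+0.03275)^t    t·PV
  1        50.00        48.4144        48.4144
  2        50.00        46.8791        93.7583
  3        50.00        45.3925       136.1776
  4     1,050.00       923.0144     3,692.0577
  Σ                  1,063.7005     3,970.4080
P = 1,063.7005; D_Mac = 3.73264 half-year periods = 1.86632 yrs; D_mod = 1.86632/(1+0.03275) = 1.80713 yrs.
ΔP/P ≈ -D_mod · Δy = -1.80713 × (-0.0115) = +0.020782 = +2.0782%.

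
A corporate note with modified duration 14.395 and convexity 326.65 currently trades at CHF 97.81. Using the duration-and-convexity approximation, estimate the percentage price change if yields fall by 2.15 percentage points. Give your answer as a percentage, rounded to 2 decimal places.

Duration effect: -D_mod·Δy = -14.395 × (-0.0215) = +0.3094925
Convexity effect: ½·C·(Δy)² = 0.5 × 326.65 × (-0.0215)² = +0.07549698125
ΔP/P ≈ +0.3094925 + 0.07549698125 = +0.38498948125
= +38.498948125%.

+38.50%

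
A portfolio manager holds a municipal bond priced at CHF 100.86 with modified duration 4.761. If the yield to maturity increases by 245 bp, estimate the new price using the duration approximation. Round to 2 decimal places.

CHF 89.10

Duration approximation: ΔP/P ≈ -D_mod · Δy = -4.761 × (+0.0245) = -0.1166445.
New price ≈ 100.86 × (1 - 0.1166445) = 89.09523573.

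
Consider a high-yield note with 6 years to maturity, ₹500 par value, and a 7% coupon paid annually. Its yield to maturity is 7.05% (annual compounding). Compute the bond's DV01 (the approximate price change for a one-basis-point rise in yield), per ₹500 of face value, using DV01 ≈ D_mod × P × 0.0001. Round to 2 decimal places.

Periodic yield y = 0.0705.
  t   CF        PV=CF/(1+0.0705)^t    t·PV
  1        35.00        32.6950        32.6950
  2        35.00        30.5418        61.0836
  3        35.00        28.5304        85.5912
  4        35.00        26.6515       106.6059
  5        35.00        24.8963       124.4815
  6       535.00       355.4952     2,132.9713
  Σ                    498.8102     2,543.4285
P = 498.8102; D_Mac = 5.09899 yrs; D_mod = 4.76319 yrs.
DV01 ≈ 4.76319 × 498.8102 × 0.0001 = 0.237593.

₹0.24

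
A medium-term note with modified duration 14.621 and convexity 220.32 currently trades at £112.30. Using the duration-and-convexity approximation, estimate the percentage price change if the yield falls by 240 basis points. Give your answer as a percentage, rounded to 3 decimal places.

Duration effect: -D_mod·Δy = -14.621 × (-0.024) = +0.350904
Convexity effect: ½·C·(Δy)² = 0.5 × 220.32 × (-0.024)² = +0.06345216
ΔP/P ≈ +0.350904 + 0.06345216 = +0.41435616
= +41.435616%.

+41.436%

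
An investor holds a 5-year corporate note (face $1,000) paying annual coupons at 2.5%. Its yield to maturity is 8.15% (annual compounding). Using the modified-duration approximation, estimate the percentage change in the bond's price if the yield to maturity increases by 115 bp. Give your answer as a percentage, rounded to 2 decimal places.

-5.02%

Periodic yield y = 0.0815. Modified duration first:
  t   CF        PV=CF/(1+0.0815)^t    t·PV
  1        25.00        23.1160        23.1160
  2        25.00        21.3741        42.7481
  3        25.00        19.7633        59.2900
  4        25.00        18.2740        73.0960
  5     1,025.00       692.7735     3,463.8673
  Σ                    775.3009     3,662.1176
P = 775.3009; D_Mac = 4.72348 yrs; D_mod = 4.72348/(1+0.0815) = 4.36753 yrs.
ΔP/P ≈ -D_mod · Δy = -4.36753 × (+0.0115) = -0.050227 = -5.0227%.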